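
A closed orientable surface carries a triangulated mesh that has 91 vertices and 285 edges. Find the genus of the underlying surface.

3

Every face is a triangle and each edge borders two faces, so 3F = 2·285, giving F = 190.
χ = V − E + F = 91 − 285 + 190 = -4.
For a closed orientable surface χ = 2 − 2g, so g = (2 − (-4))/2 = 3.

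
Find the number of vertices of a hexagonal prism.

A prism on an n-gon has two n-gon bases and n rectangular sides: V = 2·6 = 12, E = 3·6 = 18, F = 6 + 2 = 8.

12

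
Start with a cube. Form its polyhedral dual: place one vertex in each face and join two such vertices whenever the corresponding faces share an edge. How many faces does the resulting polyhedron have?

8

The base solid has V = 8, E = 12, F = 6.
The dual swaps V and F and preserves E: V′ = F = 6, E′ = E = 12, F′ = V = 8.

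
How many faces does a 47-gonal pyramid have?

A pyramid on an n-gon base has one n-gon and n triangles: V = 47 + 1 = 48, E = 2·47 = 94, F = 47 + 1 = 48.

48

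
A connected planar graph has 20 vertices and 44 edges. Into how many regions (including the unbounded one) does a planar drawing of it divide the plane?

Euler's formula for a connected plane graph: V − E + F = 2, so F = 2 − 20 + 44 = 26.

26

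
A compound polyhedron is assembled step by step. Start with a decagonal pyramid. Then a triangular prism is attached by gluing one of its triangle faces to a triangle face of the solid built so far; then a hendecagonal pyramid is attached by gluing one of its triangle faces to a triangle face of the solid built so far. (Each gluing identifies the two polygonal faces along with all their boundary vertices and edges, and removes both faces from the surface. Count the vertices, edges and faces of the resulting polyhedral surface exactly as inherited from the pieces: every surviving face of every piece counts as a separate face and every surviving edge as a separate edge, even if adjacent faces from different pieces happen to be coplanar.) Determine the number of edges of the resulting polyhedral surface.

45

A decagonal pyramid: V=11, E=20, F=11.
Attach a triangular prism (V=6, E=9, F=5) along a 3-gon: merge 3 vertices and 3 edges, delete both glued faces → V=14, E=26, F=14.
Attach a hendecagonal pyramid (V=12, E=22, F=12) along a 3-gon: merge 3 vertices and 3 edges, delete both glued faces → V=23, E=45, F=24.
Check: V − E + F = 23 − 45 + 24 = 2.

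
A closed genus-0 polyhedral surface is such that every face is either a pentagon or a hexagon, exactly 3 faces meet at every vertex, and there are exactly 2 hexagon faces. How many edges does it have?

36

Let x be the number of pentagons; then F = 2 + x.
Edge–face incidences: 2E = 6·2 + 5·x = 12 + 5x.
Every vertex has degree 3, so 3V = 2E.
Euler: V − E + F = 2 ⇒ (2E)/3 − E + (2 + x) = 2.
Multiply by 6: 2·(2E) − 3·(2E) + 6·(2 + x) = 12, i.e. 12 + 6x − (12 + 5x) = 12.
Collecting terms: x = 12.
Then 2E = 12 + 5·12 = 72, so E = 36, V = 2E/3 = 24, F = 2 + 12 = 14.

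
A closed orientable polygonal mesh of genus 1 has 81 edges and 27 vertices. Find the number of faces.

For a closed orientable surface of genus 1, χ = 2 − 2·1 = 0.
F = 0 − V + E = 0 − 27 + 81 = 54.

54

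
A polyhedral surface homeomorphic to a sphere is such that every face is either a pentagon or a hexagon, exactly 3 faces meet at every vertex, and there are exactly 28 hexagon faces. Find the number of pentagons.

Let x be the number of pentagons; then F = 28 + x.
Edge–face incidences: 2E = 6·28 + 5·x = 168 + 5x.
Every vertex has degree 3, so 3V = 2E.
Euler: V − E + F = 2 ⇒ (2E)/3 − E + (28 + x) = 2.
Multiply by 6: 2·(2E) − 3·(2E) + 6·(28 + x) = 12, i.e. 168 + 6x − (168 + 5x) = 12.
Collecting terms: x = 12.
Then 2E = 168 + 5·12 = 228, so E = 114, V = 2E/3 = 76, F = 28 + 12 = 40.

12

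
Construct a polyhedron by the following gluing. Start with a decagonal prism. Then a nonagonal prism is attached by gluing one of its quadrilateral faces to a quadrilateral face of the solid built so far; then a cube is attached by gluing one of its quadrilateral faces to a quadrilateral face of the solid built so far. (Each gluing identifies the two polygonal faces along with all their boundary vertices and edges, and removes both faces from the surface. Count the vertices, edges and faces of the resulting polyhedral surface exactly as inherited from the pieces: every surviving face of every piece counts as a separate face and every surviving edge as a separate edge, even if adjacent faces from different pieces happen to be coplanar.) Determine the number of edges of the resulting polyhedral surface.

A decagonal prism: V=20, E=30, F=12.
Attach a nonagonal prism (V=18, E=27, F=11) along a 4-gon: merge 4 vertices and 4 edges, delete both glued faces → V=34, E=53, F=21.
Attach a cube (V=8, E=12, F=6) along a 4-gon: merge 4 vertices and 4 edges, delete both glued faces → V=38, E=61, F=25.
Check: V − E + F = 38 − 61 + 25 = 2.

61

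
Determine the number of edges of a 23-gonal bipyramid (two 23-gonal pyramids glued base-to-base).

69

A bipyramid over an n-gon has 2n triangular faces and n + 2 vertices: V = 23 + 2 = 25, E = 3·23 = 69, F = 2·23 = 46.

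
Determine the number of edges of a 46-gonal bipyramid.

138

A bipyramid over an n-gon has 2n triangular faces and n + 2 vertices: V = 46 + 2 = 48, E = 3·46 = 138, F = 2·46 = 92.
Check: V − E + F = 48 − 138 + 92 = 2.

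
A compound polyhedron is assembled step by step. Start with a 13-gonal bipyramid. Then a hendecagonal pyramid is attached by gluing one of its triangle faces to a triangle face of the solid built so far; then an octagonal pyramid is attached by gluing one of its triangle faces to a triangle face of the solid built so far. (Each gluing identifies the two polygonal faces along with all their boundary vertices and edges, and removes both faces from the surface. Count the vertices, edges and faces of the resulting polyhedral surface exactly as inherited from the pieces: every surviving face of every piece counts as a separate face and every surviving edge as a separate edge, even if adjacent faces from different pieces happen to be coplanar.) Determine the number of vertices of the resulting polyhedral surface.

30

A 13-gonal bipyramid: V=15, E=39, F=26.
Attach a hendecagonal pyramid (V=12, E=22, F=12) along a 3-gon: merge 3 vertices and 3 edges, delete both glued faces → V=24, E=58, F=36.
Attach an octagonal pyramid (V=9, E=16, F=9) along a 3-gon: merge 3 vertices and 3 edges, delete both glued faces → V=30, E=71, F=43.
Check: V − E + F = 30 − 71 + 43 = 2.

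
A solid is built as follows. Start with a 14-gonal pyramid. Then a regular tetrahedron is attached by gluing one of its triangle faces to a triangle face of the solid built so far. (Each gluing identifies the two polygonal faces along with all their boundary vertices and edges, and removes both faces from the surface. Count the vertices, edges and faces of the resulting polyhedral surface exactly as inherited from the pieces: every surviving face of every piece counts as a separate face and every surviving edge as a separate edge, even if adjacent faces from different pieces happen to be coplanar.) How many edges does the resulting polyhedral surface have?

A 14-gonal pyramid: V=15, E=28, F=15.
Attach a regular tetrahedron (V=4, E=6, F=4) along a 3-gon: merge 3 vertices and 3 edges, delete both glued faces → V=16, E=31, F=17.
Check: V − E + F = 16 − 31 + 17 = 2.

31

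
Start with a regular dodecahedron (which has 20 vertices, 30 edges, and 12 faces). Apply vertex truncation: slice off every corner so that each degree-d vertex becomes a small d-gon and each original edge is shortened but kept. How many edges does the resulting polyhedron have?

Truncation replaces each original edge-end by a new vertex, so V′ = 2E = 60.
Each original edge survives, and each old vertex of degree d contributes d new edges; summing degrees gives Σd = 2E, so E′ = E + 2E = 3E = 90.
Each original face survives and each original vertex becomes one new face: F′ = F + V = 32.

90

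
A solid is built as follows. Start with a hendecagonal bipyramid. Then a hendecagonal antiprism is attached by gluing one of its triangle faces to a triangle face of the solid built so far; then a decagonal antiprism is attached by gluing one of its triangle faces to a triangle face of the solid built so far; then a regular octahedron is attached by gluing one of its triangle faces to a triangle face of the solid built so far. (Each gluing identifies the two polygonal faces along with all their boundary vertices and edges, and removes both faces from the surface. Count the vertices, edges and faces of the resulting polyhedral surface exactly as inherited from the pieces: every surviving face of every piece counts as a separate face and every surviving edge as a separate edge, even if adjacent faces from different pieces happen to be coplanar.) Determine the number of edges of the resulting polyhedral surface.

A hendecagonal bipyramid: V=13, E=33, F=22.
Attach a hendecagonal antiprism (V=22, E=44, F=24) along a 3-gon: merge 3 vertices and 3 edges, delete both glued faces → V=32, E=74, F=44.
Attach a decagonal antiprism (V=20, E=40, F=22) along a 3-gon: merge 3 vertices and 3 edges, delete both glued faces → V=49, E=111, F=64.
Attach a regular octahedron (V=6, E=12, F=8) along a 3-gon: merge 3 vertices and 3 edges, delete both glued faces → V=52, E=120, F=70.
Check: V − E + F = 52 − 120 + 70 = 2.

120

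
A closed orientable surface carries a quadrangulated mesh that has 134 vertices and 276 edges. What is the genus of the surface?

Every face is a square and each edge borders two faces, so 4F = 2·276, giving F = 138.
χ = V − E + F = 134 − 276 + 138 = -4.
For a closed orientable surface χ = 2 − 2g, so g = (2 − (-4))/2 = 3.

3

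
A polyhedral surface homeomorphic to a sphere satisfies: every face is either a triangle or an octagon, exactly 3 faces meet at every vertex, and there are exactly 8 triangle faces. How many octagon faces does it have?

Let x be the number of octagons; then F = 8 + x.
Edge–face incidences: 2E = 3·8 + 8·x = 24 + 8x.
Every vertex has degree 3, so 3V = 2E.
Euler: V − E + F = 2 ⇒ (2E)/3 − E + (8 + x) = 2.
Multiply by 6: 2·(2E) − 3·(2E) + 6·(8 + x) = 12, i.e. 48 + 6x − (24 + 8x) = 12.
Collecting terms: −2x + 24 = 12, so −2x = −12, so x = 6.
Then 2E = 24 + 8·6 = 72, so E = 36, V = 2E/3 = 24, F = 8 + 6 = 14.

6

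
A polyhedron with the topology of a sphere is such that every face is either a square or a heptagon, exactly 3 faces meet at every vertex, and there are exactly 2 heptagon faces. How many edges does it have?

Let x be the number of squares; then F = 2 + x.
Edge–face incidences: 2E = 7·2 + 4·x = 14 + 4x.
Every vertex has degree 3, so 3V = 2E.
Euler: V − E + F = 2 ⇒ (2E)/3 − E + (2 + x) = 2.
Multiply by 6: 2·(2E) − 3·(2E) + 6·(2 + x) = 12, i.e. 12 + 6x − (14 + 4x) = 12.
Collecting terms: 2x − 2 = 12, so 2x = 14, so x = 7.
Then 2E = 14 + 4·7 = 42, so E = 21, V = 2E/3 = 14, F = 2 + 7 = 9.

21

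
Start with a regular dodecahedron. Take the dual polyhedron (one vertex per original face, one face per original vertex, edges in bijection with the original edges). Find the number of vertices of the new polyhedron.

The base solid has V = 20, E = 30, F = 12.
The dual swaps V and F and preserves E: V′ = F = 12, E′ = E = 30, F′ = V = 20.

12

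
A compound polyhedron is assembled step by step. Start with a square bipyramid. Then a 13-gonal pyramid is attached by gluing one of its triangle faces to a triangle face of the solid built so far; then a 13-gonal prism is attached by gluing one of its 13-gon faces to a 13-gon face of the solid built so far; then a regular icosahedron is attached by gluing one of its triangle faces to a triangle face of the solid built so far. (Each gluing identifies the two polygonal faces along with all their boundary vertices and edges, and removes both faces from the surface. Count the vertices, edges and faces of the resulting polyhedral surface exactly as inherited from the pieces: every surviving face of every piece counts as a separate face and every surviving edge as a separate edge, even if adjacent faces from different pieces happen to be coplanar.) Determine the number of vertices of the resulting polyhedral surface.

39

A square bipyramid: V=6, E=12, F=8.
Attach a 13-gonal pyramid (V=14, E=26, F=14) along a 3-gon: merge 3 vertices and 3 edges, delete both glued faces → V=17, E=35, F=20.
Attach a 13-gonal prism (V=26, E=39, F=15) along a 13-gon: merge 13 vertices and 13 edges, delete both glued faces → V=30, E=61, F=33.
Attach a regular icosahedron (V=12, E=30, F=20) along a 3-gon: merge 3 vertices and 3 edges, delete both glued faces → V=39, E=88, F=51.
Check: V − E + F = 39 − 88 + 51 = 2.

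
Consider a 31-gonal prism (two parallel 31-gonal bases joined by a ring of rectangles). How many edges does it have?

A prism on an n-gon has two n-gon bases and n rectangular sides: V = 2·31 = 62, E = 3·31 = 93, F = 31 + 2 = 33.
Check: V − E + F = 62 − 93 + 33 = 2.

93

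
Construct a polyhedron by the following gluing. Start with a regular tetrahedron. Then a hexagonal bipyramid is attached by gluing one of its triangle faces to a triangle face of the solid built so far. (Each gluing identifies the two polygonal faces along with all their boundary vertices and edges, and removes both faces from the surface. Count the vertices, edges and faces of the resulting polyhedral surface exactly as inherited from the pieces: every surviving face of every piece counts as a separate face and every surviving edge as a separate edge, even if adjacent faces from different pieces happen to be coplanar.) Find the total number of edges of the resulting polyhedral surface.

21

A regular tetrahedron: V=4, E=6, F=4.
Attach a hexagonal bipyramid (V=8, E=18, F=12) along a 3-gon: merge 3 vertices and 3 edges, delete both glued faces → V=9, E=21, F=14.
Check: V − E + F = 9 − 21 + 14 = 2.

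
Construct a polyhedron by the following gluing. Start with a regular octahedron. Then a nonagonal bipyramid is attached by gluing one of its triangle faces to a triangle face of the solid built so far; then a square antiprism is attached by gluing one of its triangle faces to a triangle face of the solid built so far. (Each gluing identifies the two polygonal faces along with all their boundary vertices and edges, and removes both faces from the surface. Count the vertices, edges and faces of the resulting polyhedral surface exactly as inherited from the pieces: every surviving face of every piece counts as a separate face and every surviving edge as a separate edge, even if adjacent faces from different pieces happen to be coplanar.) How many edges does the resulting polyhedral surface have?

A regular octahedron: V=6, E=12, F=8.
Attach a nonagonal bipyramid (V=11, E=27, F=18) along a 3-gon: merge 3 vertices and 3 edges, delete both glued faces → V=14, E=36, F=24.
Attach a square antiprism (V=8, E=16, F=10) along a 3-gon: merge 3 vertices and 3 edges, delete both glued faces → V=19, E=49, F=32.
Check: V − E + F = 19 − 49 + 32 = 2.

49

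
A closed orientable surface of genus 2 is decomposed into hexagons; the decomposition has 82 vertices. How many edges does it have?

126

χ = 2 − 2·2 = -2, and every face is a hexagon so 6F = 2E.
V − E + F = -2 with E = 6F/2 gives 82 − (6/2 − 1)·F = -2, so F = 42 and E = 126.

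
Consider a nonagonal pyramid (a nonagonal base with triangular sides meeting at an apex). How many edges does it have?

A pyramid on an n-gon base has one n-gon and n triangles: V = 9 + 1 = 10, E = 2·9 = 18, F = 9 + 1 = 10.

18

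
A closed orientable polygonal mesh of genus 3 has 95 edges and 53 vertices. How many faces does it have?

For a closed orientable surface of genus 3, χ = 2 − 2·3 = -4.
F = -4 − V + E = -4 − 53 + 95 = 38.

38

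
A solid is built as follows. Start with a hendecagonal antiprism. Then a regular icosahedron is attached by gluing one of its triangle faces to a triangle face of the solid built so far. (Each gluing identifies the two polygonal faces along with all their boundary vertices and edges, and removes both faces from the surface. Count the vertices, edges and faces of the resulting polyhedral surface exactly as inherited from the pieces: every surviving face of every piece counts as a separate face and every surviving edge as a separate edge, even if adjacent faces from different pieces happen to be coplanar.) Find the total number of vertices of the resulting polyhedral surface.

A hendecagonal antiprism: V=22, E=44, F=24.
Attach a regular icosahedron (V=12, E=30, F=20) along a 3-gon: merge 3 vertices and 3 edges, delete both glued faces → V=31, E=71, F=42.
Check: V − E + F = 31 − 71 + 42 = 2.

31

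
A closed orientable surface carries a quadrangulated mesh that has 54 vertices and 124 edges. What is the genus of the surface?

5

Every face is a square and each edge borders two faces, so 4F = 2·124, giving F = 62.
χ = V − E + F = 54 − 124 + 62 = -8.
For a closed orientable surface χ = 2 − 2g, so g = (2 − (-8))/2 = 5.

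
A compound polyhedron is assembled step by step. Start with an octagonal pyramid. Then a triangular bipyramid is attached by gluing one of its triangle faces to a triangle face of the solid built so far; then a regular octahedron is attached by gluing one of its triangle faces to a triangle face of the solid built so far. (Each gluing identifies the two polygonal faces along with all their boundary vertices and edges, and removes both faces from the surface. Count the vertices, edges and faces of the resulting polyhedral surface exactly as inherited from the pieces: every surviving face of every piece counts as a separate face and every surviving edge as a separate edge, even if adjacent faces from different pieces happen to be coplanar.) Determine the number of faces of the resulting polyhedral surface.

19

An octagonal pyramid: V=9, E=16, F=9.
Attach a triangular bipyramid (V=5, E=9, F=6) along a 3-gon: merge 3 vertices and 3 edges, delete both glued faces → V=11, E=22, F=13.
Attach a regular octahedron (V=6, E=12, F=8) along a 3-gon: merge 3 vertices and 3 edges, delete both glued faces → V=14, E=31, F=19.
Check: V − E + F = 14 − 31 + 19 = 2.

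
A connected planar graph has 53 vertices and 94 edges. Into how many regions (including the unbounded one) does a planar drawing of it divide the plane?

43

Euler's formula for a connected plane graph: V − E + F = 2, so F = 2 − 53 + 94 = 43.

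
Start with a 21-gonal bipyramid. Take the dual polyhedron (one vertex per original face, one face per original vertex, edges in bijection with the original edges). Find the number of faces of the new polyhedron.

The base solid has V = 23, E = 63, F = 42.
The dual swaps V and F and preserves E: V′ = F = 42, E′ = E = 63, F′ = V = 23.

23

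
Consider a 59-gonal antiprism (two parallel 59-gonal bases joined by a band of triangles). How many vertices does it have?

An antiprism on an n-gon has two n-gon caps and 2n triangles: V = 2·59 = 118, E = 4·59 = 236, F = 2·59 + 2 = 120.
Check: V − E + F = 118 − 236 + 120 = 2.

118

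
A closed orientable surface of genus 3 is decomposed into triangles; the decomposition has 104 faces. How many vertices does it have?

48

χ = 2 − 2·3 = -4, and every face is a triangle so 3F = 2E.
E = 3·104/2 = 156. Then V = -4 + E − F = -4 + 156 − 104 = 48.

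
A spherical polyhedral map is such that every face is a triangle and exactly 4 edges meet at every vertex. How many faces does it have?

8

Each face has 3 edges and each edge borders two faces, so 2E = 3F.
Each vertex has degree 4, so 4V = 2E and hence V = 3F/4.
Euler: V − E + F = 2 ⇒ (3F/4) − (3F/2) + F = 2.
Multiply by 8: (6 − 12 + 8)F = 16, i.e. 2F = 16.
So F = 8, E = 3·8/2 = 12, V = 3·8/4 = 6.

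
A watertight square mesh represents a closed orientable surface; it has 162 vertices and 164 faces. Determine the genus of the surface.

2

Every face is a square, so 2E = 4·164 = 656, giving E = 328.
χ = V − E + F = 162 − 328 + 164 = -2.
For a closed orientable surface χ = 2 − 2g, so g = (2 − (-2))/2 = 2.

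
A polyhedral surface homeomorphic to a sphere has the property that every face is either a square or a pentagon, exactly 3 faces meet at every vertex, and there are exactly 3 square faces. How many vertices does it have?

14

Let x be the number of pentagons; then F = 3 + x.
Edge–face incidences: 2E = 4·3 + 5·x = 12 + 5x.
Every vertex has degree 3, so 3V = 2E.
Euler: V − E + F = 2 ⇒ (2E)/3 − E + (3 + x) = 2.
Multiply by 6: 2·(2E) − 3·(2E) + 6·(3 + x) = 12, i.e. 18 + 6x − (12 + 5x) = 12.
Collecting terms: x + 6 = 12, so x = 6.
Then 2E = 12 + 5·6 = 42, so E = 21, V = 2E/3 = 14, F = 3 + 6 = 9.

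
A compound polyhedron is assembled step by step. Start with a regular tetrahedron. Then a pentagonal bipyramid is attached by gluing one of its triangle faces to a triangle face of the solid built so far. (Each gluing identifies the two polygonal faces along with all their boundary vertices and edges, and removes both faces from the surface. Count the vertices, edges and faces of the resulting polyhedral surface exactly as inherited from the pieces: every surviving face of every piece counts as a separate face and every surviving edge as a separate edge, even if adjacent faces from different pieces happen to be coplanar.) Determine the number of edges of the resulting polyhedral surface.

18

A regular tetrahedron: V=4, E=6, F=4.
Attach a pentagonal bipyramid (V=7, E=15, F=10) along a 3-gon: merge 3 vertices and 3 edges, delete both glued faces → V=8, E=18, F=12.
Check: V − E + F = 8 − 18 + 12 = 2.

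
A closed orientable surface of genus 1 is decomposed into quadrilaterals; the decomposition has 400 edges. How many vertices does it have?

χ = 2 − 2·1 = 0, and every face is a square so 4F = 2E.
F = 2E/4 = 200. Then V = 0 + E − F = 0 + 400 − 200 = 200.

200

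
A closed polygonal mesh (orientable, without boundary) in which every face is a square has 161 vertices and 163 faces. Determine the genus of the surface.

Every face is a square, so 2E = 4·163 = 652, giving E = 326.
χ = V − E + F = 161 − 326 + 163 = -2.
For a closed orientable surface χ = 2 − 2g, so g = (2 − (-2))/2 = 2.

2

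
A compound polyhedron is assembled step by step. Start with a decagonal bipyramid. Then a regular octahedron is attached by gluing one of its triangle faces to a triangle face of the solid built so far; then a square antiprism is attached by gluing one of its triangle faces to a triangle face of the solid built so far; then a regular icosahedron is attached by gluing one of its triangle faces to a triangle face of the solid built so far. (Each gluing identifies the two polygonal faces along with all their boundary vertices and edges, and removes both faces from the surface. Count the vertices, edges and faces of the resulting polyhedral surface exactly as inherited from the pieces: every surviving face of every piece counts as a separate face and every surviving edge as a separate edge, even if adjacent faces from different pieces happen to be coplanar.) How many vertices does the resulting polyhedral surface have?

29

A decagonal bipyramid: V=12, E=30, F=20.
Attach a regular octahedron (V=6, E=12, F=8) along a 3-gon: merge 3 vertices and 3 edges, delete both glued faces → V=15, E=39, F=26.
Attach a square antiprism (V=8, E=16, F=10) along a 3-gon: merge 3 vertices and 3 edges, delete both glued faces → V=20, E=52, F=34.
Attach a regular icosahedron (V=12, E=30, F=20) along a 3-gon: merge 3 vertices and 3 edges, delete both glued faces → V=29, E=79, F=52.
Check: V − E + F = 29 − 79 + 52 = 2.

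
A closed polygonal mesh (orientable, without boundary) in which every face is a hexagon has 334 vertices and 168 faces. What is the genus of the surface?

2

Every face is a hexagon, so 2E = 6·168 = 1008, giving E = 504.
χ = V − E + F = 334 − 504 + 168 = -2.
For a closed orientable surface χ = 2 − 2g, so g = (2 − (-2))/2 = 2.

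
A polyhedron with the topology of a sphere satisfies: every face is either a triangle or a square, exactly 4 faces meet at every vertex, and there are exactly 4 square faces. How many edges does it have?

20

Let x be the number of triangles; then F = 4 + x.
Edge–face incidences: 2E = 4·4 + 3·x = 16 + 3x.
Every vertex has degree 4, so 4V = 2E.
Euler: V − E + F = 2 ⇒ (2E)/4 − E + (4 + x) = 2.
Multiply by 8: 2·(2E) − 4·(2E) + 8·(4 + x) = 16, i.e. 32 + 8x − 2·(16 + 3x) = 16.
Collecting terms: 2x = 16, so x = 8.
Then 2E = 16 + 3·8 = 40, so E = 20, V = 2E/4 = 10, F = 4 + 8 = 12.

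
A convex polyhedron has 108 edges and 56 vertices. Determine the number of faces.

Here V − E + F = 2.
F = 2 − V + E = 2 − 56 + 108 = 54.

54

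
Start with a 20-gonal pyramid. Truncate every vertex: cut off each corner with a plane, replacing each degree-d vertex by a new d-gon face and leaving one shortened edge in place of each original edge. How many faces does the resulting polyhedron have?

42

The base solid has V = 21, E = 40, F = 21.
Truncation replaces each original edge-end by a new vertex, so V′ = 2E = 80.
Each original edge survives, and each old vertex of degree d contributes d new edges; summing degrees gives Σd = 2E, so E′ = E + 2E = 3E = 120.
Each original face survives and each original vertex becomes one new face: F′ = F + V = 42.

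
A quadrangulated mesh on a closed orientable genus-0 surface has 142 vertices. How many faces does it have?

140

χ = 2 − 2·0 = 2, and every face is a square so 4F = 2E.
V − E + F = 2 with E = 4F/2 gives 142 − (4/2 − 1)·F = 2, so F = 140 and E = 280.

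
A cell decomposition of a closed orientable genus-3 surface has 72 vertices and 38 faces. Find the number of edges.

For a closed orientable surface of genus 3, χ = 2 − 2·3 = -4.
E = V + F − (-4) = 72 + 38 − (-4) = 114.

114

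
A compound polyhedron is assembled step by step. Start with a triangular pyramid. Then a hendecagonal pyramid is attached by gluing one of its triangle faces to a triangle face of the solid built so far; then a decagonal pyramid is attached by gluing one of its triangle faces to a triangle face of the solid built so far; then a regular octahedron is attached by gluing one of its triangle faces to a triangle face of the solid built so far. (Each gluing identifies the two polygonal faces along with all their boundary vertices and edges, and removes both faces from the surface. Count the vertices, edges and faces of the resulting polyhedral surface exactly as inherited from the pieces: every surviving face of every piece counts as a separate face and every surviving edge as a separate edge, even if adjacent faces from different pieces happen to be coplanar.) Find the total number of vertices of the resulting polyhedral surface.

A triangular pyramid: V=4, E=6, F=4.
Attach a hendecagonal pyramid (V=12, E=22, F=12) along a 3-gon: merge 3 vertices and 3 edges, delete both glued faces → V=13, E=25, F=14.
Attach a decagonal pyramid (V=11, E=20, F=11) along a 3-gon: merge 3 vertices and 3 edges, delete both glued faces → V=21, E=42, F=23.
Attach a regular octahedron (V=6, E=12, F=8) along a 3-gon: merge 3 vertices and 3 edges, delete both glued faces → V=24, E=51, F=29.
Check: V − E + F = 24 − 51 + 29 = 2.

24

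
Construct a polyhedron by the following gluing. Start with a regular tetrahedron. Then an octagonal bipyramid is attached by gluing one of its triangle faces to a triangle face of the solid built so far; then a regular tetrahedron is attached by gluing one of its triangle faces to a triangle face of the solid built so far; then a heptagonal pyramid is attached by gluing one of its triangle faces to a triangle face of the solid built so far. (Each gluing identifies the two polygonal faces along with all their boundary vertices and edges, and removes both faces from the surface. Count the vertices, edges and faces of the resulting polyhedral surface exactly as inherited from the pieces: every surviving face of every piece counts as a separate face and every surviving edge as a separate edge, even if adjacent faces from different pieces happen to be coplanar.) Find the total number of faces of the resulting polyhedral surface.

26

A regular tetrahedron: V=4, E=6, F=4.
Attach an octagonal bipyramid (V=10, E=24, F=16) along a 3-gon: merge 3 vertices and 3 edges, delete both glued faces → V=11, E=27, F=18.
Attach a regular tetrahedron (V=4, E=6, F=4) along a 3-gon: merge 3 vertices and 3 edges, delete both glued faces → V=12, E=30, F=20.
Attach a heptagonal pyramid (V=8, E=14, F=8) along a 3-gon: merge 3 vertices and 3 edges, delete both glued faces → V=17, E=41, F=26.
Check: V − E + F = 17 − 41 + 26 = 2.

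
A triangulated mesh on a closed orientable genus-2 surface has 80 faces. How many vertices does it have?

38

χ = 2 − 2·2 = -2, and every face is a triangle so 3F = 2E.
E = 3·80/2 = 120. Then V = -2 + E − F = -2 + 120 − 80 = 38.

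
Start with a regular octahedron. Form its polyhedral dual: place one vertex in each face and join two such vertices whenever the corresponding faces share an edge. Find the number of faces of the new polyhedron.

The base solid has V = 6, E = 12, F = 8.
The dual swaps V and F and preserves E: V′ = F = 8, E′ = E = 12, F′ = V = 6.

6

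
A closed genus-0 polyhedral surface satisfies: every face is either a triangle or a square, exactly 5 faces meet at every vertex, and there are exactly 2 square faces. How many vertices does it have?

Let x be the number of triangles; then F = 2 + x.
Edge–face incidences: 2E = 4·2 + 3·x = 8 + 3x.
Every vertex has degree 5, so 5V = 2E.
Euler: V − E + F = 2 ⇒ (2E)/5 − E + (2 + x) = 2.
Multiply by 10: 2·(2E) − 5·(2E) + 10·(2 + x) = 20, i.e. 20 + 10x − 3·(8 + 3x) = 20.
Collecting terms: x − 4 = 20, so x = 24.
Then 2E = 8 + 3·24 = 80, so E = 40, V = 2E/5 = 16, F = 2 + 24 = 26.

16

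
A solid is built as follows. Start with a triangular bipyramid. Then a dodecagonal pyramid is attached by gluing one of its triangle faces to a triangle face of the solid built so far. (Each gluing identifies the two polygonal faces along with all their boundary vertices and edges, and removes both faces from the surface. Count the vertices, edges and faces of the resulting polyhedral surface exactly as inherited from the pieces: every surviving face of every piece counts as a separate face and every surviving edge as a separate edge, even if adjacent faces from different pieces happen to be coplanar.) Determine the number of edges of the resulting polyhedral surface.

30

A triangular bipyramid: V=5, E=9, F=6.
Attach a dodecagonal pyramid (V=13, E=24, F=13) along a 3-gon: merge 3 vertices and 3 edges, delete both glued faces → V=15, E=30, F=17.
Check: V − E + F = 15 − 30 + 17 = 2.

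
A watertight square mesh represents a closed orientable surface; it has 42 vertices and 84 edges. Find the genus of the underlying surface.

Every face is a square and each edge borders two faces, so 4F = 2·84, giving F = 42.
χ = V − E + F = 42 − 84 + 42 = 0.
For a closed orientable surface χ = 2 − 2g, so g = (2 − (0))/2 = 1.

1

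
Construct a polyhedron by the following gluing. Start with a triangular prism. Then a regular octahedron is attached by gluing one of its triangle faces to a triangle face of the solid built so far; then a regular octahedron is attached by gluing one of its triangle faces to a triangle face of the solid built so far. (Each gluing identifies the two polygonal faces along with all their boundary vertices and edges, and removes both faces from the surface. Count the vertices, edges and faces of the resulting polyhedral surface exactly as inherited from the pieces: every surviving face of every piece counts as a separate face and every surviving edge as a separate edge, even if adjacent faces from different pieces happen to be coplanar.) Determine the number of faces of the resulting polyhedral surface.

17

A triangular prism: V=6, E=9, F=5.
Attach a regular octahedron (V=6, E=12, F=8) along a 3-gon: merge 3 vertices and 3 edges, delete both glued faces → V=9, E=18, F=11.
Attach a regular octahedron (V=6, E=12, F=8) along a 3-gon: merge 3 vertices and 3 edges, delete both glued faces → V=12, E=27, F=17.
Check: V − E + F = 12 − 27 + 17 = 2.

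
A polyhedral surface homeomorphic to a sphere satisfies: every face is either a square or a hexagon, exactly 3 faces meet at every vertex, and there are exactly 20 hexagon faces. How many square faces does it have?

6

Let x be the number of squares; then F = 20 + x.
Edge–face incidences: 2E = 6·20 + 4·x = 120 + 4x.
Every vertex has degree 3, so 3V = 2E.
Euler: V − E + F = 2 ⇒ (2E)/3 − E + (20 + x) = 2.
Multiply by 6: 2·(2E) − 3·(2E) + 6·(20 + x) = 12, i.e. 120 + 6x − (120 + 4x) = 12.
Collecting terms: 2x = 12, so x = 6.
Then 2E = 120 + 4·6 = 144, so E = 72, V = 2E/3 = 48, F = 20 + 6 = 26.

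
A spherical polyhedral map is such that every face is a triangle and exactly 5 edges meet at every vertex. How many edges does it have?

30

Each face has 3 edges and each edge borders two faces, so 2E = 3F.
Each vertex has degree 5, so 5V = 2E and hence V = 3F/5.
Euler: V − E + F = 2 ⇒ (3F/5) − (3F/2) + F = 2.
Multiply by 10: (6 − 15 + 10)F = 20, i.e. 1F = 20.
So F = 20, E = 3·20/2 = 30, V = 3·20/5 = 12.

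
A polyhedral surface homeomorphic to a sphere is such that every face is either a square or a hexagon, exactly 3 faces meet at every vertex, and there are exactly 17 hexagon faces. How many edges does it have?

Let x be the number of squares; then F = 17 + x.
Edge–face incidences: 2E = 6·17 + 4·x = 102 + 4x.
Every vertex has degree 3, so 3V = 2E.
Euler: V − E + F = 2 ⇒ (2E)/3 − E + (17 + x) = 2.
Multiply by 6: 2·(2E) − 3·(2E) + 6·(17 + x) = 12, i.e. 102 + 6x − (102 + 4x) = 12.
Collecting terms: 2x = 12, so x = 6.
Then 2E = 102 + 4·6 = 126, so E = 63, V = 2E/3 = 42, F = 17 + 6 = 23.

63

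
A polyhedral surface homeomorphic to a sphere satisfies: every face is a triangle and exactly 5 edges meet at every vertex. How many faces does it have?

20

Each face has 3 edges and each edge borders two faces, so 2E = 3F.
Each vertex has degree 5, so 5V = 2E and hence V = 3F/5.
Euler: V − E + F = 2 ⇒ (3F/5) − (3F/2) + F = 2.
Multiply by 10: (6 − 15 + 10)F = 20, i.e. 1F = 20.
So F = 20, E = 3·20/2 = 30, V = 3·20/5 = 12.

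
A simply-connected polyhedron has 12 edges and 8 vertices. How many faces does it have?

Here V − E + F = 2.
F = 2 − V + E = 2 − 8 + 12 = 6.

6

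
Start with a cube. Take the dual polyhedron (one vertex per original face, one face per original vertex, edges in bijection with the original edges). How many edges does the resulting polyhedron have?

The base solid has V = 8, E = 12, F = 6.
The dual swaps V and F and preserves E: V′ = F = 6, E′ = E = 12, F′ = V = 8.

12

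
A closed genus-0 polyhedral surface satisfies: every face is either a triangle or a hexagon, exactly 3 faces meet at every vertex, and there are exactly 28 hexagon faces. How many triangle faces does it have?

Let x be the number of triangles; then F = 28 + x.
Edge–face incidences: 2E = 6·28 + 3·x = 168 + 3x.
Every vertex has degree 3, so 3V = 2E.
Euler: V − E + F = 2 ⇒ (2E)/3 − E + (28 + x) = 2.
Multiply by 6: 2·(2E) − 3·(2E) + 6·(28 + x) = 12, i.e. 168 + 6x − (168 + 3x) = 12.
Collecting terms: 3x = 12, so x = 4.
Then 2E = 168 + 3·4 = 180, so E = 90, V = 2E/3 = 60, F = 28 + 4 = 32.

4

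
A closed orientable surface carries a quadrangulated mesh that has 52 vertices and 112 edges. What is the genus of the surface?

3

Every face is a square and each edge borders two faces, so 4F = 2·112, giving F = 56.
χ = V − E + F = 52 − 112 + 56 = -4.
For a closed orientable surface χ = 2 − 2g, so g = (2 − (-4))/2 = 3.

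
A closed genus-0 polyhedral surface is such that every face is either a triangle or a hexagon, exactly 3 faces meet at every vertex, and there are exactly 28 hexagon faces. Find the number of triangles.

4

Let x be the number of triangles; then F = 28 + x.
Edge–face incidences: 2E = 6·28 + 3·x = 168 + 3x.
Every vertex has degree 3, so 3V = 2E.
Euler: V − E + F = 2 ⇒ (2E)/3 − E + (28 + x) = 2.
Multiply by 6: 2·(2E) − 3·(2E) + 6·(28 + x) = 12, i.e. 168 + 6x − (168 + 3x) = 12.
Collecting terms: 3x = 12, so x = 4.
Then 2E = 168 + 3·4 = 180, so E = 90, V = 2E/3 = 60, F = 28 + 4 = 32.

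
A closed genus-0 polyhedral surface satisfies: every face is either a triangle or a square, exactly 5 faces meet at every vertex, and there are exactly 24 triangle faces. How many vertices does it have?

Let x be the number of squares; then F = 24 + x.
Edge–face incidences: 2E = 3·24 + 4·x = 72 + 4x.
Every vertex has degree 5, so 5V = 2E.
Euler: V − E + F = 2 ⇒ (2E)/5 − E + (24 + x) = 2.
Multiply by 10: 2·(2E) − 5·(2E) + 10·(24 + x) = 20, i.e. 240 + 10x − 3·(72 + 4x) = 20.
Collecting terms: −2x + 24 = 20, so −2x = −4, so x = 2.
Then 2E = 72 + 4·2 = 80, so E = 40, V = 2E/5 = 16, F = 24 + 2 = 26.

16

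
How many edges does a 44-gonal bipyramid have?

A bipyramid over an n-gon has 2n triangular faces and n + 2 vertices: V = 44 + 2 = 46, E = 3·44 = 132, F = 2·44 = 88.

132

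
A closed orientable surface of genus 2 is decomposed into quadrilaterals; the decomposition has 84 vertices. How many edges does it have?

172

χ = 2 − 2·2 = -2, and every face is a square so 4F = 2E.
V − E + F = -2 with E = 4F/2 gives 84 − (4/2 − 1)·F = -2, so F = 86 and E = 172.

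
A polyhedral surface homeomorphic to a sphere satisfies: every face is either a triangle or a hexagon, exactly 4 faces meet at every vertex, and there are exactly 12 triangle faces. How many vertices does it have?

Let x be the number of hexagons; then F = 12 + x.
Edge–face incidences: 2E = 3·12 + 6·x = 36 + 6x.
Every vertex has degree 4, so 4V = 2E.
Euler: V − E + F = 2 ⇒ (2E)/4 − E + (12 + x) = 2.
Multiply by 8: 2·(2E) − 4·(2E) + 8·(12 + x) = 16, i.e. 96 + 8x − 2·(36 + 6x) = 16.
Collecting terms: −4x + 24 = 16, so −4x = −8, so x = 2.
Then 2E = 36 + 6·2 = 48, so E = 24, V = 2E/4 = 12, F = 12 + 2 = 14.

12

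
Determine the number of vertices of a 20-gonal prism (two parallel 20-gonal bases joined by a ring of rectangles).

A prism on an n-gon has two n-gon bases and n rectangular sides: V = 2·20 = 40, E = 3·20 = 60, F = 20 + 2 = 22.

40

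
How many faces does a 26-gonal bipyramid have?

52

A bipyramid over an n-gon has 2n triangular faces and n + 2 vertices: V = 26 + 2 = 28, E = 3·26 = 78, F = 2·26 = 52.
Check: V − E + F = 28 − 78 + 52 = 2.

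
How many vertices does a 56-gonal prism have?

112

A prism on an n-gon has two n-gon bases and n rectangular sides: V = 2·56 = 112, E = 3·56 = 168, F = 56 + 2 = 58.
Check: V − E + F = 112 − 168 + 58 = 2.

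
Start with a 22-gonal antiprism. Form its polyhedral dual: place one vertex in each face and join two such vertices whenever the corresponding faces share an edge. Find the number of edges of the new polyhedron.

The base solid has V = 44, E = 88, F = 46.
The dual swaps V and F and preserves E: V′ = F = 46, E′ = E = 88, F′ = V = 44.

88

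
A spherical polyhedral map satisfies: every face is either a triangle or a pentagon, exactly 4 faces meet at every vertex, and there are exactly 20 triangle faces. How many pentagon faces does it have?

12

Let x be the number of pentagons; then F = 20 + x.
Edge–face incidences: 2E = 3·20 + 5·x = 60 + 5x.
Every vertex has degree 4, so 4V = 2E.
Euler: V − E + F = 2 ⇒ (2E)/4 − E + (20 + x) = 2.
Multiply by 8: 2·(2E) − 4·(2E) + 8·(20 + x) = 16, i.e. 160 + 8x − 2·(60 + 5x) = 16.
Collecting terms: −2x + 40 = 16, so −2x = −24, so x = 12.
Then 2E = 60 + 5·12 = 120, so E = 60, V = 2E/4 = 30, F = 20 + 12 = 32.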